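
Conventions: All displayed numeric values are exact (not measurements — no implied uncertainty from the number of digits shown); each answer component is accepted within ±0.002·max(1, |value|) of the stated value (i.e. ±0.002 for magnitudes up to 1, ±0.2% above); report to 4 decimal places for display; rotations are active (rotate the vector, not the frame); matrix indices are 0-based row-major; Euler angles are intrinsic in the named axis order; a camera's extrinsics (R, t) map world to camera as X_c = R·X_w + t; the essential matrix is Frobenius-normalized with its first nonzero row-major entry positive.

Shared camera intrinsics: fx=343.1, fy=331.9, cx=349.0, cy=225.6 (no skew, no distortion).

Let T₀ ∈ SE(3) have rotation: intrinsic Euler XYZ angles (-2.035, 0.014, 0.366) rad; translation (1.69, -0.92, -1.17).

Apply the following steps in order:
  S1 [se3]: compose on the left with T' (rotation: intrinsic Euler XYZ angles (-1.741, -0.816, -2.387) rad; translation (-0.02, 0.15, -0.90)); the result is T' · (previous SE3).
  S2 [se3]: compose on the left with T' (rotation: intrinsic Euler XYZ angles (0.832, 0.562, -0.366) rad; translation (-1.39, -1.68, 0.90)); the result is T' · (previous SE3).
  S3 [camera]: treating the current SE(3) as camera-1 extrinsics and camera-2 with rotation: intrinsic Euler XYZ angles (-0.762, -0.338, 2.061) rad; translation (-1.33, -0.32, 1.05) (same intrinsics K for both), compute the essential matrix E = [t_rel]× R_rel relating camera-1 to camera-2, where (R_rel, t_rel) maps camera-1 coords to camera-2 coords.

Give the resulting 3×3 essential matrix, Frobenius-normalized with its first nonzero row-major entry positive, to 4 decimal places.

after S1 (compose_se3): R=[-0.3179 0.5943 0.7387; -0.6979 -0.6741 0.2420; 0.6418 -0.4386 0.6291], t=(-0.4431, -1.8938, -0.0542)
after S2 (compose_se3): R=[-0.1205 0.0318 0.9922; -0.9790 -0.1691 -0.1135; 0.1642 -0.9851 0.0515], t=(-2.3425, -3.1601, 0.0707)
after S3 (essential): [0.4665 -0.2954 0.4412; 0.1946 -0.4432 -0.5072; 0.0402 -0.0674 -0.0525]

matrix = [0.4665 -0.2954 0.4412; 0.1946 -0.4432 -0.5072; 0.0402 -0.0674 -0.0525]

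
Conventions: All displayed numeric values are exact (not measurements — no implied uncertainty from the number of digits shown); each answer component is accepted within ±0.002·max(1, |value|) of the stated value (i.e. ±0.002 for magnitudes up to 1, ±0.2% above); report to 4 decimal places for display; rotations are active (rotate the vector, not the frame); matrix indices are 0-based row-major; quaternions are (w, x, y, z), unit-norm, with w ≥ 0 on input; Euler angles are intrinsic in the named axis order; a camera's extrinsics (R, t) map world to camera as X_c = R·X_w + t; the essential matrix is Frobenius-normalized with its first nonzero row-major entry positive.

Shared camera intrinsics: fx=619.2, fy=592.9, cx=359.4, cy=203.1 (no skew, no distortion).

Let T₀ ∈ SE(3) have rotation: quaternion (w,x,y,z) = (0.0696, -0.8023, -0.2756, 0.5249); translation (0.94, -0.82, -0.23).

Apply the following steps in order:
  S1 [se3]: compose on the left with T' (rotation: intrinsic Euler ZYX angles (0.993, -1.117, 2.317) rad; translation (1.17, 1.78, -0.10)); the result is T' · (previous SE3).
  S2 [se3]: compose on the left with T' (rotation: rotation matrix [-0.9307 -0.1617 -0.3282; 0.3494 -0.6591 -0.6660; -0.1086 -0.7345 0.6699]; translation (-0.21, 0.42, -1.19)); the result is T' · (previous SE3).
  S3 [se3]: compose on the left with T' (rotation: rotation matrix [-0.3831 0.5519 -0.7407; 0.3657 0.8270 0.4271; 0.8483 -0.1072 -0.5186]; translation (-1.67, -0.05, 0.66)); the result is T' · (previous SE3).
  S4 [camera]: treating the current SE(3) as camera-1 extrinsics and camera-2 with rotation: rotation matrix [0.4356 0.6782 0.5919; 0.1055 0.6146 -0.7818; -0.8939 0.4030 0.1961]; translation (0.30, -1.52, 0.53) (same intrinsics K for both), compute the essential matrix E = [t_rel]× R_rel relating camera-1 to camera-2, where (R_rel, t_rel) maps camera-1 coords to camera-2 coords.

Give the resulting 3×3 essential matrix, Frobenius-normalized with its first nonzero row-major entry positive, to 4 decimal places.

matrix = [0.5898 -0.0450 0.3722; -0.2218 0.0079 0.1642; 0.3182 -0.0012 -0.5780]

after S1 (compose_se3): R=[-0.5839 -0.4664 -0.6644; -0.4553 0.8658 -0.2077; 0.6721 0.1813 -0.7179], t=(1.0062, 2.8572, 0.5494)
after S2 (compose_se3): R=[0.3965 0.2346 0.8875; -0.3515 -0.8543 0.3829; 0.8481 -0.4638 -0.2563], t=(-1.7888, -1.4775, -3.0298)
after S3 (compose_se3): R=[-0.9741 -0.2178 0.0611; 0.2165 -0.8188 0.5317; -0.0658 0.5312 0.8447], t=(0.4440, -3.2199, 0.8724)
after S4 (essential): [0.5898 -0.0450 0.3722; -0.2218 0.0079 0.1642; 0.3182 -0.0012 -0.5780]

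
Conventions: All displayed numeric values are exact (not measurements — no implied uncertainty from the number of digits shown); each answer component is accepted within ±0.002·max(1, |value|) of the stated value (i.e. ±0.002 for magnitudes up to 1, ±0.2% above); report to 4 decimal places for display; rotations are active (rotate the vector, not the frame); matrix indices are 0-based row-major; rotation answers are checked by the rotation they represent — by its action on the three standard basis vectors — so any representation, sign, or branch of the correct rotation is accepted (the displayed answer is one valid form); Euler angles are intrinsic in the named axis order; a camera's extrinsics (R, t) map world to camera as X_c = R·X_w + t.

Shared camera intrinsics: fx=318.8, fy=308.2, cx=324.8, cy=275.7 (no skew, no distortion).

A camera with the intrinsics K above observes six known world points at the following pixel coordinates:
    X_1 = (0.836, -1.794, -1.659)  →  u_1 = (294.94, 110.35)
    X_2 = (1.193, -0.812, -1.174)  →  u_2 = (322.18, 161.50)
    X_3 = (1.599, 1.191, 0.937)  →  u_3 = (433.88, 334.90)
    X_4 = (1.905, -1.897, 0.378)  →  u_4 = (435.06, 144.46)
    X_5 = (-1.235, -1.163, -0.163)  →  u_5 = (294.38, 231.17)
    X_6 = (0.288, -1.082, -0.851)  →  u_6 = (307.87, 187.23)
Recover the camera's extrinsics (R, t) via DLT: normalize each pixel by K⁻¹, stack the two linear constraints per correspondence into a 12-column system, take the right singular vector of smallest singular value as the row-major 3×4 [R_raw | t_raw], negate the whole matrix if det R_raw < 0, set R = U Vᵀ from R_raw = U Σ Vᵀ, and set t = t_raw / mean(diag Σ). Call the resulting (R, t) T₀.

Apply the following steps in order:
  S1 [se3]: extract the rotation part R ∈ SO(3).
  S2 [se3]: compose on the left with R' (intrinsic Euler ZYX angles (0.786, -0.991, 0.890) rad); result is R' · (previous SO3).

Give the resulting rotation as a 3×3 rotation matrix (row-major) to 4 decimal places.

source (pnp_recover): camera pose = R=[0.6067 -0.1727 0.7759; -0.2374 0.8922 0.3842; -0.7586 -0.4173 0.5003], t=(0.0101, -0.2000, 5.6313)
after S1 (rot_of_se3): [0.6067 -0.1727 0.7759; -0.2374 0.8922 0.3842; -0.7586 -0.4173 0.5003]
after S2 (compose_so3): [0.3149 -0.9482 0.0418; 0.9380 0.3042 -0.1662; 0.1449 0.0915 0.9852]

rotation (matrix) = ((0.3149, -0.9482, 0.0418), (0.9380, 0.3042, -0.1662), (0.1449, 0.0915, 0.9852))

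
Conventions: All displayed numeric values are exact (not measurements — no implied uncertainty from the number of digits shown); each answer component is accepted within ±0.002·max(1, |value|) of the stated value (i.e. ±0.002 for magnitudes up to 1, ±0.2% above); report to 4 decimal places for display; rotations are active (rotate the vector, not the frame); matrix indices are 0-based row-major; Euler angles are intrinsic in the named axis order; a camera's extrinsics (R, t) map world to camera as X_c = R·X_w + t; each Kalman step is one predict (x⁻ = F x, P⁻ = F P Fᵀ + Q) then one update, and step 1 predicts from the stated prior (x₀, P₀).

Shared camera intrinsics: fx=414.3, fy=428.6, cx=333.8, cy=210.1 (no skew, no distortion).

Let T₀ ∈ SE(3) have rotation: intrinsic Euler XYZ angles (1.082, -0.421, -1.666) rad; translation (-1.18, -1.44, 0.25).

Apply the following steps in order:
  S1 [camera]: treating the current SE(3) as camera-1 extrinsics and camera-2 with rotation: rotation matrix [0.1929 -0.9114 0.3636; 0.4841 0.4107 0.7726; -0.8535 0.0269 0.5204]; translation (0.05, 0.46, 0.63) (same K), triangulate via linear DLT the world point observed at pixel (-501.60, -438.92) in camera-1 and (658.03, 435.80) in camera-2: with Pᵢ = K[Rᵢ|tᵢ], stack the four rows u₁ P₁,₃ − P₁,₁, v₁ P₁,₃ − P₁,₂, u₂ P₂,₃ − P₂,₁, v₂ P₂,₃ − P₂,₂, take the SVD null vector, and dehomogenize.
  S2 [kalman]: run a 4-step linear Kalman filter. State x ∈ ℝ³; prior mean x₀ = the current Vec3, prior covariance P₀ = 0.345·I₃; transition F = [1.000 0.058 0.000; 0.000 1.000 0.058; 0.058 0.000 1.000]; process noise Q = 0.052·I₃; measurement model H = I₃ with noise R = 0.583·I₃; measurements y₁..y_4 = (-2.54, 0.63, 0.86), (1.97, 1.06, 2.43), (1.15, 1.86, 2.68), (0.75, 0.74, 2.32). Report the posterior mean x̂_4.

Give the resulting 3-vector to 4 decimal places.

after S1 (triangulate): (-0.5953, -1.1061, 1.7371)
after S2 (kf_track): (0.3932, 0.8983, 2.1424)

result = (0.3932, 0.8983, 2.1424)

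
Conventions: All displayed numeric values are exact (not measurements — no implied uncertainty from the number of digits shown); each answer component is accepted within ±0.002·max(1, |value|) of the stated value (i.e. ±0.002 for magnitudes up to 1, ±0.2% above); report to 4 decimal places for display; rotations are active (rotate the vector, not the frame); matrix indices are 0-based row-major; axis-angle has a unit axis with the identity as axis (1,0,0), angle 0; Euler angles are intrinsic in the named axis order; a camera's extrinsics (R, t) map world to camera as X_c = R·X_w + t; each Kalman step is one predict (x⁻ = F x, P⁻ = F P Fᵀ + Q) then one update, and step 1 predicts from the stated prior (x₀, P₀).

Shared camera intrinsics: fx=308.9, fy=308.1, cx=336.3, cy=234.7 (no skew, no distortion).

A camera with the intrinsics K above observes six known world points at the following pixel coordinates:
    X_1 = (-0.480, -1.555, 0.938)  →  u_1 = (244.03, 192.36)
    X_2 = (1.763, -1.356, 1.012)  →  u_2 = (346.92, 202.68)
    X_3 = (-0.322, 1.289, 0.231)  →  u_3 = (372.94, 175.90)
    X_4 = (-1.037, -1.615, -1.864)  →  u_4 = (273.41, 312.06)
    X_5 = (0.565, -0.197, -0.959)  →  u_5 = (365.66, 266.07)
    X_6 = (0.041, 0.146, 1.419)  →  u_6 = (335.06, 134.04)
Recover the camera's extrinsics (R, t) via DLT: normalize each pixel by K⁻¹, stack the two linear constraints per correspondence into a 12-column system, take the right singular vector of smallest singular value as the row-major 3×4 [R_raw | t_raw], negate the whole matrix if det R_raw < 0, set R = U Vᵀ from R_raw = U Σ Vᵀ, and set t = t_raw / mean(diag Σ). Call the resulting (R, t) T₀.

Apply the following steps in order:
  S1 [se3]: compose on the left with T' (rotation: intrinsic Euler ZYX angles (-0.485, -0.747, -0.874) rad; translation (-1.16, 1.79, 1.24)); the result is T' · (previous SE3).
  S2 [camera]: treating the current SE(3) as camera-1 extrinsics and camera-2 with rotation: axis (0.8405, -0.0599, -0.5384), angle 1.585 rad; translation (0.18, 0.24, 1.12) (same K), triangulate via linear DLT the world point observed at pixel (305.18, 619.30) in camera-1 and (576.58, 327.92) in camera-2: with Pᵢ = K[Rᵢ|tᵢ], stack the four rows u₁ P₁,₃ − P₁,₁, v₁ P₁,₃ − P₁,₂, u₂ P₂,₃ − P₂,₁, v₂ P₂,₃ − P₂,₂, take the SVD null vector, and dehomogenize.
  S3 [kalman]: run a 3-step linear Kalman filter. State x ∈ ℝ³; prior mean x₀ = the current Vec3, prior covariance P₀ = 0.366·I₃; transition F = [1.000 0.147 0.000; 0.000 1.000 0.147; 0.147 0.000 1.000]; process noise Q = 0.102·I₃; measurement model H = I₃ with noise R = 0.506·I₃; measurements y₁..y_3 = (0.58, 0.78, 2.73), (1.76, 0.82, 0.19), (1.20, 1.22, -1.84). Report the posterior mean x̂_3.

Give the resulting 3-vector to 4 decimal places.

result = (1.1879, 1.1095, -0.1644)

source (pnp_recover): camera pose = R=[0.6634 0.7210 -0.2001; 0.2135 -0.4387 -0.8729; -0.7172 0.5363 -0.4450], t=(0.1300, -0.4500, 5.9181)
after S1 (compose_se3): R=[0.6131 0.1194 -0.7809; -0.7899 0.0838 -0.6074; -0.0071 0.9893 0.1457], t=(-1.5847, 6.8176, 4.3682)
after S2 (triangulate): (0.3998, 1.4376, -0.7632)
after S3 (kf_track): (1.1879, 1.1095, -0.1644)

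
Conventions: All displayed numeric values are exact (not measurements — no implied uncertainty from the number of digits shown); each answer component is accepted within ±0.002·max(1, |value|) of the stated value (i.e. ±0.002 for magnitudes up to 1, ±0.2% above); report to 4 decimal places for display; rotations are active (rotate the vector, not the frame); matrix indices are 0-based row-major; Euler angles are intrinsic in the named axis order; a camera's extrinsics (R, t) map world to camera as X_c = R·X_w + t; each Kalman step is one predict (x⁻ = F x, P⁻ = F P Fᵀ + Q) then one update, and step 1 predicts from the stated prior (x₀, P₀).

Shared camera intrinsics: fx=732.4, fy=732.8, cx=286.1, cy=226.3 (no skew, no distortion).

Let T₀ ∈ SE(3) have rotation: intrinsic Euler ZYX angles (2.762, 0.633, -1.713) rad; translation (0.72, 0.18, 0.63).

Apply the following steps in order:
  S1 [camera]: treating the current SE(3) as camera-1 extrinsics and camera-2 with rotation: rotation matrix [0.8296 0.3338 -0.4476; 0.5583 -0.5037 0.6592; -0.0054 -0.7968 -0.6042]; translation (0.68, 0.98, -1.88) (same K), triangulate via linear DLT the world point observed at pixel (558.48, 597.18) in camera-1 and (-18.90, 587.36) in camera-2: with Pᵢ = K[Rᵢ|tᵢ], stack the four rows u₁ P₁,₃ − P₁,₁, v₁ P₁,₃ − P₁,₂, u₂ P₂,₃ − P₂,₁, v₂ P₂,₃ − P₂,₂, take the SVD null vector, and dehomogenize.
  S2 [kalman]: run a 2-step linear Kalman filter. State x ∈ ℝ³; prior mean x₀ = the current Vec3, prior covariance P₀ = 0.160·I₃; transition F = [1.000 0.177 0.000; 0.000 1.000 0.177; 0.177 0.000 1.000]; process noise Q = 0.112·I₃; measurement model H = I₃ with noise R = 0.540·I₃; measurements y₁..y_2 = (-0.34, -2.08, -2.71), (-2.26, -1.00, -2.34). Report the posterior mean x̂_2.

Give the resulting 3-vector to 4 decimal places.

result = (-1.6922, -1.8823, -2.2473)

after S1 (triangulate): (-1.1476, -1.6397, -1.5097)
after S2 (kf_track): (-1.6922, -1.8823, -2.2473)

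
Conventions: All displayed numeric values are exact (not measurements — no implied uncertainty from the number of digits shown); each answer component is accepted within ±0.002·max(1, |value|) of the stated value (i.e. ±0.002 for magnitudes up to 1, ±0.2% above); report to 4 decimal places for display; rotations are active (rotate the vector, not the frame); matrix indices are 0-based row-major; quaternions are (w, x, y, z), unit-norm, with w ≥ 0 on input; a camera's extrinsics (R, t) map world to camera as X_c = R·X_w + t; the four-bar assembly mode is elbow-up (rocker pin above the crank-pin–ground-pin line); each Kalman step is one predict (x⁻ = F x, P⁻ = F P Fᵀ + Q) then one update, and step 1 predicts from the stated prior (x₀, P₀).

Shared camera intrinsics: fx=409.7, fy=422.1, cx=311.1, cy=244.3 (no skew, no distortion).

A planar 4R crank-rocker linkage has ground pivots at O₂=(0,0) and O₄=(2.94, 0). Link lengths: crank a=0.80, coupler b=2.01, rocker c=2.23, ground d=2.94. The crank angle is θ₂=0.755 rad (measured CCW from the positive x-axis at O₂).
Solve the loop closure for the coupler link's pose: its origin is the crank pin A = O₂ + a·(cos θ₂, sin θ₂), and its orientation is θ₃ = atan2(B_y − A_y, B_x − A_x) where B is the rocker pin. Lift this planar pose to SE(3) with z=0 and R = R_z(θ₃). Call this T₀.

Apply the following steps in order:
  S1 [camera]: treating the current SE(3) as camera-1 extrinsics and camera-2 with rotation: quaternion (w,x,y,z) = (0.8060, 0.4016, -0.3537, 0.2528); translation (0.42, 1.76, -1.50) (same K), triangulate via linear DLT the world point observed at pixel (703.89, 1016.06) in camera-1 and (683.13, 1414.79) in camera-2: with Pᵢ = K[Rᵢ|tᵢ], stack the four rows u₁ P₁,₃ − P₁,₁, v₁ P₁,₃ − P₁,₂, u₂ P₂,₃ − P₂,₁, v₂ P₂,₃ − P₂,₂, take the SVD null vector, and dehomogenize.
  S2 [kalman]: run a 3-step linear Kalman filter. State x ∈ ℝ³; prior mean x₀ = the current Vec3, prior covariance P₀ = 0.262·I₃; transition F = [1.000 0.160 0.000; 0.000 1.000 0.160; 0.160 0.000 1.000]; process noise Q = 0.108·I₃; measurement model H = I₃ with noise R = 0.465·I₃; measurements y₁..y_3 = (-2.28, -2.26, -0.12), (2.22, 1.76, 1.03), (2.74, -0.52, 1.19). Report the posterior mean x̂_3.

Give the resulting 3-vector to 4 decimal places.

source (fourbar_fk): coupler pose = R=[0.6884 -0.7253 0.0000; 0.7253 0.6884 0.0000; 0.0000 0.0000 1.0000], t=(0.5826, 0.5482, 0.0000)
after S1 (triangulate): (1.5118, 0.7004, 1.1633)
after S2 (kf_track): (1.5726, 0.2477, 1.1069)

result = (1.5726, 0.2477, 1.1069)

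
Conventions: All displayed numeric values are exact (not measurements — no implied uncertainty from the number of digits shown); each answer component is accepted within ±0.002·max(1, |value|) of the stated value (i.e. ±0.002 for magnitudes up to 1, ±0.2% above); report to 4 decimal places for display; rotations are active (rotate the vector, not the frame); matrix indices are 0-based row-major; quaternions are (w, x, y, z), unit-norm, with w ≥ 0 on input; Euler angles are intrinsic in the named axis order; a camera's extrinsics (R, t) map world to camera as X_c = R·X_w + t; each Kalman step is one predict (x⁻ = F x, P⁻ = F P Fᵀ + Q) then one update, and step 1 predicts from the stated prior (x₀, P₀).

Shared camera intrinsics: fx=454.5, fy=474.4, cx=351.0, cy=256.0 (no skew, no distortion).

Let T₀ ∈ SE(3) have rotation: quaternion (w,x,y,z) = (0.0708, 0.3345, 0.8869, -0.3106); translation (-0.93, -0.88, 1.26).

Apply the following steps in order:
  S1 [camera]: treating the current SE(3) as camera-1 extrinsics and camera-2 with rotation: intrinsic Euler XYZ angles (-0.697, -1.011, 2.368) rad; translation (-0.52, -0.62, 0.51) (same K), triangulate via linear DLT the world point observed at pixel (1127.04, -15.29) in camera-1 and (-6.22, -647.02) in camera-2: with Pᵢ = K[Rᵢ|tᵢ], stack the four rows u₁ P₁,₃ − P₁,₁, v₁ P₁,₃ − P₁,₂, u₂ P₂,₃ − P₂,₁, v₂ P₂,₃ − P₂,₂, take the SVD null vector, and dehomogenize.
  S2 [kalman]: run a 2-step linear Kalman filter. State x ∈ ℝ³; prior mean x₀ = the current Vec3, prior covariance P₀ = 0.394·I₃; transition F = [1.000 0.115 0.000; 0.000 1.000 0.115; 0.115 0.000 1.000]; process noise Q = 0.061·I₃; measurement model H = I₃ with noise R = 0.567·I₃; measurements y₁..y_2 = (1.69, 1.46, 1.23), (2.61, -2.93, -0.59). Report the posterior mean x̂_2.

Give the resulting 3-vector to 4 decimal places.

after S1 (triangulate): (-0.7825, 1.8655, 0.1050)
after S2 (kf_track): (1.1763, 0.1551, 0.1221)

result = (1.1763, 0.1551, 0.1221)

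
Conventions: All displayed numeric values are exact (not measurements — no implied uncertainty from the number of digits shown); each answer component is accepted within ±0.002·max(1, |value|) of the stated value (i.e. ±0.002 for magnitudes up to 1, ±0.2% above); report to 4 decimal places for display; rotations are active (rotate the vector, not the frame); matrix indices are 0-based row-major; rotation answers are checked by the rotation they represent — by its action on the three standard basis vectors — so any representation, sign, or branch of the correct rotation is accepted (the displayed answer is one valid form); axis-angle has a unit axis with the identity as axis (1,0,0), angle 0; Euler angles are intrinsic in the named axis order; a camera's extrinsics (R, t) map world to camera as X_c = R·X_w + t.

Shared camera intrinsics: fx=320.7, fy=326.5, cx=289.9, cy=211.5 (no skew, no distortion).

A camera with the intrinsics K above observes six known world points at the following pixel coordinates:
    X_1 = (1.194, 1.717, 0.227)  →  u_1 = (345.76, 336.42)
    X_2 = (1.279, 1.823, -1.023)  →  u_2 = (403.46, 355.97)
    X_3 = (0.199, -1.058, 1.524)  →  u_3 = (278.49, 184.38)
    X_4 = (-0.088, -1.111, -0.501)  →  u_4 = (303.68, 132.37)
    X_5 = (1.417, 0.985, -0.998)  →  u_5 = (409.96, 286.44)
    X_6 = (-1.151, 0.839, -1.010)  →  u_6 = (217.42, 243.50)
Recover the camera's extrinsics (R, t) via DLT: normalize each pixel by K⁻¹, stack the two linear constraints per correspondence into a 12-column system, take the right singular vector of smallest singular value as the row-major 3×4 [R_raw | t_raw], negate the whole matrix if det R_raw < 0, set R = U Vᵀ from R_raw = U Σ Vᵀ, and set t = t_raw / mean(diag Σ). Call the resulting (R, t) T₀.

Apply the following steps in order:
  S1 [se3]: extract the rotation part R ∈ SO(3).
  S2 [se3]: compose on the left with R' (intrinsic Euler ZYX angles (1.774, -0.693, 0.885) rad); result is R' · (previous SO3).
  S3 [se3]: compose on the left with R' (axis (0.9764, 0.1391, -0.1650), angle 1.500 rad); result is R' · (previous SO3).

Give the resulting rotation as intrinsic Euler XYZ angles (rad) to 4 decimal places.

rotation (euler_xyz) = (2.6147, 0.4803, 1.3962)

source (pnp_recover): camera pose = R=[0.9315 -0.0943 -0.3512; 0.1911 0.9486 0.2523; 0.3094 -0.3022 0.9017], t=(0.0099, 0.0200, 5.0001)
after S1 (rot_of_se3): [0.9315 -0.0943 -0.3512; 0.1911 0.9486 0.2523; 0.3094 -0.3022 0.9017]
after S2 (compose_so3): [0.0157 -0.7328 0.6803; 0.5107 -0.5791 -0.6355; 0.8596 0.3573 0.3651]
after S3 (compose_so3): [0.1541 -0.8734 0.4620; -0.8109 -0.3789 -0.4460; 0.5646 -0.3059 -0.7666]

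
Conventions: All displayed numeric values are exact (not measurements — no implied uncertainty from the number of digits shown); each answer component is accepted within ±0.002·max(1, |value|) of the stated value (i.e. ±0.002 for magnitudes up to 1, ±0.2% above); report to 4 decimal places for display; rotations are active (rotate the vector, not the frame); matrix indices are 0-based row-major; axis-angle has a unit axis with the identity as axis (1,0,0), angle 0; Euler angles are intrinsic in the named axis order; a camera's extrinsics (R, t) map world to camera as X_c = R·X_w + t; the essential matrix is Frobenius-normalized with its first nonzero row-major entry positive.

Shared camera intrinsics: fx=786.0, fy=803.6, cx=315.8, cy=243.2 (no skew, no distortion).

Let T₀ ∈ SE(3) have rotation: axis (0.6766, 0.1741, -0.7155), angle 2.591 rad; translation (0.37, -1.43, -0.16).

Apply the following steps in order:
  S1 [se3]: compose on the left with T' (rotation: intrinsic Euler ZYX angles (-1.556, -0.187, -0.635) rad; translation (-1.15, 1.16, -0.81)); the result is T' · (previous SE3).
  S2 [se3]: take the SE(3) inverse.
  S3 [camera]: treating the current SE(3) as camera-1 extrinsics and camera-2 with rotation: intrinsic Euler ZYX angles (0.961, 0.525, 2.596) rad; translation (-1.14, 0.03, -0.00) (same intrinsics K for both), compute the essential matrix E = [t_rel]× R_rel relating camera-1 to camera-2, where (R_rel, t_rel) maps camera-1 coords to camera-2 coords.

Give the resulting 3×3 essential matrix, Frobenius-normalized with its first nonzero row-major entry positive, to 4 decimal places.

after S1 (compose_se3): R=[-0.7096 -0.5607 -0.4266; -0.1369 -0.4843 0.8641; -0.6911 0.6716 0.2669], t=(-2.3926, 0.9118, -0.0343)
after S2 (invert_se3): R=[-0.7096 -0.1369 -0.6911; -0.5607 -0.4843 0.6716; -0.4266 0.8641 0.2669], t=(-1.5968, -0.8770, -1.7995)
after S3 (essential): [0.3596 -0.4712 -0.0960; -0.0686 0.3845 -0.3748; 0.2630 -0.0026 -0.5265]

matrix = [0.3596 -0.4712 -0.0960; -0.0686 0.3845 -0.3748; 0.2630 -0.0026 -0.5265]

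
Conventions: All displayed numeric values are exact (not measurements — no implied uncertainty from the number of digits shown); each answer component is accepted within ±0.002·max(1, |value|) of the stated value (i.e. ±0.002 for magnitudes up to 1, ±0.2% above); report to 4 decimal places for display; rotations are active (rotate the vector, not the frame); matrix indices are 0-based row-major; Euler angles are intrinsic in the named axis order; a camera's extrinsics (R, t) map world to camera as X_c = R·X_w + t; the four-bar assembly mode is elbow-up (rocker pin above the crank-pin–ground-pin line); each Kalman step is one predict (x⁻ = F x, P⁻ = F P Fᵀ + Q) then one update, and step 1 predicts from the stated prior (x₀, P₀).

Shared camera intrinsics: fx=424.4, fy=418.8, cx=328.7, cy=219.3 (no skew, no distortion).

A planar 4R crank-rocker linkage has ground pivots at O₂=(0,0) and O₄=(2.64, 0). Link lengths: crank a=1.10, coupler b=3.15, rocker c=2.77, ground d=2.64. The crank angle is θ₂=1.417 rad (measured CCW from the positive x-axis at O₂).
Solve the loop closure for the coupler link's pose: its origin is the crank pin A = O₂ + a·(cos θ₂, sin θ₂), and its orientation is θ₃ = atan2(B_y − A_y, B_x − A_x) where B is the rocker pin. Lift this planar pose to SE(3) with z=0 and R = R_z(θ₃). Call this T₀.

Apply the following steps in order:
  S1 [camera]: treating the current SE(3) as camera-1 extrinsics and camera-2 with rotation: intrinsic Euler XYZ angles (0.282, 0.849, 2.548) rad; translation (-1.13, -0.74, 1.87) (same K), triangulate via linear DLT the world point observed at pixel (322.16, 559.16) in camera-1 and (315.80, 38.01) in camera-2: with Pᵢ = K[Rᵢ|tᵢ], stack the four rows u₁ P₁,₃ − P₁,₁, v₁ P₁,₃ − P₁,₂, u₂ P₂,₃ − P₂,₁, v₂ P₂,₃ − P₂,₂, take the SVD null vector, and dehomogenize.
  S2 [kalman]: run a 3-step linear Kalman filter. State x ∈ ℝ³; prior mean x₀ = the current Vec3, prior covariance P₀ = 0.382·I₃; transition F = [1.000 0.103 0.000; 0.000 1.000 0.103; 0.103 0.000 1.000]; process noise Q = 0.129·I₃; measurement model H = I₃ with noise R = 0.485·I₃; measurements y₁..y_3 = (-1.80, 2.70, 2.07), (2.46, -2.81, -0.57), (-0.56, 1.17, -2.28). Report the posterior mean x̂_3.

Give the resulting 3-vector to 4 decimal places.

result = (0.0017, 0.2671, -0.5398)

source (fourbar_fk): coupler pose = R=[0.8467 -0.5321 0.0000; 0.5321 0.8467 0.0000; 0.0000 0.0000 1.0000], t=(0.1685, 1.0870, 0.0000)
after S1 (triangulate): (-0.1679, 0.0878, 1.3210)
after S2 (kf_track): (0.0017, 0.2671, -0.5398)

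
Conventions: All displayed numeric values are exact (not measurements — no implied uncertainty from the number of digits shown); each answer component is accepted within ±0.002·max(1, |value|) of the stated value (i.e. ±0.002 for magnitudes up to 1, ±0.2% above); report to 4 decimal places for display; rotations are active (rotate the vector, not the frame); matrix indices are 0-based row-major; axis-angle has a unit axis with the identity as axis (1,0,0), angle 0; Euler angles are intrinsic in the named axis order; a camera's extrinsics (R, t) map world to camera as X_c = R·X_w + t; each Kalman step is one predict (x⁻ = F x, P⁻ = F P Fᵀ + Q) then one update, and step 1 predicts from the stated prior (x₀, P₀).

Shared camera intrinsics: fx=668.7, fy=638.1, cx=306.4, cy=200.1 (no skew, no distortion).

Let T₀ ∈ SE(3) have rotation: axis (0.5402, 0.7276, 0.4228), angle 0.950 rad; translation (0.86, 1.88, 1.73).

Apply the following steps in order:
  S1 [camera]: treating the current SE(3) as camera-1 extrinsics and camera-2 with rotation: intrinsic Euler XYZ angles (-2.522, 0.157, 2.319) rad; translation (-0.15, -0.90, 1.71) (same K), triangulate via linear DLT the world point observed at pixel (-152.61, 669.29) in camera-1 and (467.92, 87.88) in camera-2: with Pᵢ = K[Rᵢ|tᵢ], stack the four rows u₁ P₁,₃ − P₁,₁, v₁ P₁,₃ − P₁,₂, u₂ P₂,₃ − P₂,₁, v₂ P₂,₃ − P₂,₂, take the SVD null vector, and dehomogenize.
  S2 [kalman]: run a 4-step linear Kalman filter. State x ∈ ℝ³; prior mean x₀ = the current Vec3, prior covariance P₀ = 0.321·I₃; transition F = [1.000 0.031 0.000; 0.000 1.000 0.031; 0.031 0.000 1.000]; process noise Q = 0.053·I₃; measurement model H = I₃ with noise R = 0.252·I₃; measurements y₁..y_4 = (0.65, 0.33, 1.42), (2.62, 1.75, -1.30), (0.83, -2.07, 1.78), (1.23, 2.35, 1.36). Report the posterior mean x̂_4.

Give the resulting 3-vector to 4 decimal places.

after S1 (triangulate): (-1.8062, -0.0018, -1.2226)
after S2 (kf_track): (1.0720, 0.7442, 0.8556)

result = (1.0720, 0.7442, 0.8556)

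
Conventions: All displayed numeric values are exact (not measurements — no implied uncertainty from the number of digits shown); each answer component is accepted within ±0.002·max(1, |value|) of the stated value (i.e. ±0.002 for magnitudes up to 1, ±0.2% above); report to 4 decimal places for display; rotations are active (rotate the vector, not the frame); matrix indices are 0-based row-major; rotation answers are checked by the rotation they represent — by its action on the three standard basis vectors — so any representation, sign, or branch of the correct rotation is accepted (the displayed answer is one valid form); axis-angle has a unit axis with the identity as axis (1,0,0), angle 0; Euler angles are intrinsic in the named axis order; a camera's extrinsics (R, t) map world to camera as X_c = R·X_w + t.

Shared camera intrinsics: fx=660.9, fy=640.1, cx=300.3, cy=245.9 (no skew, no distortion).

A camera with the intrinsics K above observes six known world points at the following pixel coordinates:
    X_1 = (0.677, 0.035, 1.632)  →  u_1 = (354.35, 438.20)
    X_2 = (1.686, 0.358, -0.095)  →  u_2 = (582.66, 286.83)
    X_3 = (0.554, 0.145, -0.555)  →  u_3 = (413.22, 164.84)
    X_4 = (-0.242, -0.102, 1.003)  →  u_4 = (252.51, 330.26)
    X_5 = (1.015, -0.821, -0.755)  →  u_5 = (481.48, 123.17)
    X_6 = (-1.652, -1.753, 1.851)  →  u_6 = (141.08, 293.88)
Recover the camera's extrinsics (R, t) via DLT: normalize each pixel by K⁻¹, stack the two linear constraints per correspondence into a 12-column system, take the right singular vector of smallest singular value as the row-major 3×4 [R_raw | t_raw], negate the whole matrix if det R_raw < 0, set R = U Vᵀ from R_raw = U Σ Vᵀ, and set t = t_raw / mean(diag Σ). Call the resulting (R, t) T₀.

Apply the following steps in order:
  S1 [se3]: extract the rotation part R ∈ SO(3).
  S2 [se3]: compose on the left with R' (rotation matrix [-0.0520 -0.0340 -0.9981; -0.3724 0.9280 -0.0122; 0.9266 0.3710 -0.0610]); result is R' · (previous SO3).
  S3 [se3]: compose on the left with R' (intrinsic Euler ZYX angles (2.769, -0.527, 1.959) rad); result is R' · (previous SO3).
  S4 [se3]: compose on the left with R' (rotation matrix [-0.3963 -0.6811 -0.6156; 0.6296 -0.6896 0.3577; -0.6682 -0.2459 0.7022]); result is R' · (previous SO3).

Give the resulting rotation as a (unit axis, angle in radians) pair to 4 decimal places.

rotation (axis_angle) = ((0.5573, -0.5751, -0.5990), 2.9808)

source (pnp_recover): camera pose = R=[0.9704 -0.1480 -0.1907; 0.2316 0.3479 0.9085; -0.0681 -0.9258 0.3719], t=(0.0600, -0.1800, 4.3700)
after S1 (rot_of_se3): [0.9704 -0.1480 -0.1907; 0.2316 0.3479 0.9085; -0.0681 -0.9258 0.3719]
after S2 (compose_so3): [0.0096 0.9198 -0.3922; -0.1457 0.3893 0.9095; 0.9893 0.0484 0.1377]
after S3 (compose_so3): [0.0670 -0.5103 0.8574; 0.8978 0.4058 0.1714; -0.4354 0.7582 0.4853]
after S4 (compose_so3): [-0.3700 -0.5409 -0.7553; -0.7327 -0.3300 0.5952; -0.5712 0.7736 -0.2742]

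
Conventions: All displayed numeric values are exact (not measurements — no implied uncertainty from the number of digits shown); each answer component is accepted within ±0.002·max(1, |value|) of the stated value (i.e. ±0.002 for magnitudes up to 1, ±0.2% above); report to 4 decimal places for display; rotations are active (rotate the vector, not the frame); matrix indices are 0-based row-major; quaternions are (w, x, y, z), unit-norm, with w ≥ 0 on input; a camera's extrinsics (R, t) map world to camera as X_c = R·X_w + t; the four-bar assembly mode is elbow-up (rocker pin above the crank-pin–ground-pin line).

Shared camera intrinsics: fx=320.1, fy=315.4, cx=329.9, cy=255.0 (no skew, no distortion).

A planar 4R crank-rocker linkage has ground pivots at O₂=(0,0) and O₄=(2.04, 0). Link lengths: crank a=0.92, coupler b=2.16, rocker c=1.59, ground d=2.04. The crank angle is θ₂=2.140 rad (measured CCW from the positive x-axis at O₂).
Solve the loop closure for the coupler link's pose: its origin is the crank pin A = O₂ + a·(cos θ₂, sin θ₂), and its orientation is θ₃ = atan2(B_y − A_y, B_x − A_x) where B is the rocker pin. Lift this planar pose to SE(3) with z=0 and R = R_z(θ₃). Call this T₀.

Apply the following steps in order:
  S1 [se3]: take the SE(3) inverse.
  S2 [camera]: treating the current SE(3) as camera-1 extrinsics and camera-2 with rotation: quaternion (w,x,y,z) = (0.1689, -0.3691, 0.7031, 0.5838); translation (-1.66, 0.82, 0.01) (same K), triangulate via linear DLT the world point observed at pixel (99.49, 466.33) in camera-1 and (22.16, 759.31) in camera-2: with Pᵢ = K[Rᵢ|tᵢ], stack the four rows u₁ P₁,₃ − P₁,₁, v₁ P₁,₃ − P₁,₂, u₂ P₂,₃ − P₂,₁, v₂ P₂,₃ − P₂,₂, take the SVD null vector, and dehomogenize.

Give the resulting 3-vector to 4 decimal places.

result = (-1.7878, 1.3263, 1.4284)

source (fourbar_fk): coupler pose = R=[0.9407 -0.3394 0.0000; 0.3394 0.9407 0.0000; 0.0000 0.0000 1.0000], t=(-0.4958, 0.7749, 0.0000)
after S1 (invert_se3): R=[0.9407 0.3394 0.0000; -0.3394 0.9407 0.0000; 0.0000 0.0000 1.0000], t=(0.2034, -0.8972, 0.0000)
after S2 (triangulate): (-1.7878, 1.3263, 1.4284)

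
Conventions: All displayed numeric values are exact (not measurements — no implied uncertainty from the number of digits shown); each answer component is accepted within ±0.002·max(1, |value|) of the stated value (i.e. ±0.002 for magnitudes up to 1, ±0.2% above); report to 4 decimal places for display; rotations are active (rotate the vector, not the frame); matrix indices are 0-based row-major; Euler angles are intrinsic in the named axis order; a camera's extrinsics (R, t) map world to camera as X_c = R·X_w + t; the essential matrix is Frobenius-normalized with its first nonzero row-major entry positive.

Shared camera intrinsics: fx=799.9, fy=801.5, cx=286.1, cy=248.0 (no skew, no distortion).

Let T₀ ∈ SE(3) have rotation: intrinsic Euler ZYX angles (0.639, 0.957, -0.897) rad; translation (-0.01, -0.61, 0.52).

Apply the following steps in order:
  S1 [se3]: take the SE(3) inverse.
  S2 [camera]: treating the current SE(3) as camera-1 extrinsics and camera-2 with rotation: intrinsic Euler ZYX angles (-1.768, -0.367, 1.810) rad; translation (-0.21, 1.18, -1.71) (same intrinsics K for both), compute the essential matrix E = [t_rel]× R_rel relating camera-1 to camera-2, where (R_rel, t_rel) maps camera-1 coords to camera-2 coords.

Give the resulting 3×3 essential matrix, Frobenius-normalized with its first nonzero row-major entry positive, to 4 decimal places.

matrix = [0.0626 -0.4829 -0.4861; 0.3057 0.3844 -0.4323; 0.1133 0.2868 -0.0580]

after S1 (invert_se3): R=[0.4623 0.3435 -0.8175; -0.8849 0.1199 -0.4501; -0.0566 0.9315 0.3594], t=(0.6392, 0.2983, 0.3808)
after S2 (essential): [0.0626 -0.4829 -0.4861; 0.3057 0.3844 -0.4323; 0.1133 0.2868 -0.0580]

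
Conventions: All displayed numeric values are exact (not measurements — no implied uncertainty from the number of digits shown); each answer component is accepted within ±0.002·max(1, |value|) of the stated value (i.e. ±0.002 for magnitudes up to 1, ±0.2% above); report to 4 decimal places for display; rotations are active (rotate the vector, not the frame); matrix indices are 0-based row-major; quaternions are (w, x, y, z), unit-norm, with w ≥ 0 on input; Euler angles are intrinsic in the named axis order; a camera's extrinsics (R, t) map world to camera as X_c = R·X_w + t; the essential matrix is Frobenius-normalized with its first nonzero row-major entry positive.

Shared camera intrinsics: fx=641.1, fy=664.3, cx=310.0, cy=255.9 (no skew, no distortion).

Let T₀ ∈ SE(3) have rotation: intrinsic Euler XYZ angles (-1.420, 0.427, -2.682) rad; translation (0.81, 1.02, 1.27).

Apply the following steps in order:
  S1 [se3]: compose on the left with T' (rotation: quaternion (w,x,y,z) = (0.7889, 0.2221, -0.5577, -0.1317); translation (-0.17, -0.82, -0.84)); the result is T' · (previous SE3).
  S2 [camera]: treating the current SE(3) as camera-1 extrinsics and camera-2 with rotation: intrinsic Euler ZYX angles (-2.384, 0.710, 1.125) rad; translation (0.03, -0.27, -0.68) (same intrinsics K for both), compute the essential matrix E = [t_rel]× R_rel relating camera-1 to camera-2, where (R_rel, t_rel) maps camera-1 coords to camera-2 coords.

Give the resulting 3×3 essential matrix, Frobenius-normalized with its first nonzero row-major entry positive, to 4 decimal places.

matrix = [0.5230 0.0892 0.4045; -0.3211 0.5440 0.1263; 0.0483 0.2991 0.2194]

after S1 (compose_se3): R=[-0.7559 -0.6543 -0.0221; 0.5313 -0.6327 0.5634; -0.3826 0.4142 0.8259], t=(-1.1244, -0.5634, 0.6873)
after S2 (essential): [0.5230 0.0892 0.4045; -0.3211 0.5440 0.1263; 0.0483 0.2991 0.2194]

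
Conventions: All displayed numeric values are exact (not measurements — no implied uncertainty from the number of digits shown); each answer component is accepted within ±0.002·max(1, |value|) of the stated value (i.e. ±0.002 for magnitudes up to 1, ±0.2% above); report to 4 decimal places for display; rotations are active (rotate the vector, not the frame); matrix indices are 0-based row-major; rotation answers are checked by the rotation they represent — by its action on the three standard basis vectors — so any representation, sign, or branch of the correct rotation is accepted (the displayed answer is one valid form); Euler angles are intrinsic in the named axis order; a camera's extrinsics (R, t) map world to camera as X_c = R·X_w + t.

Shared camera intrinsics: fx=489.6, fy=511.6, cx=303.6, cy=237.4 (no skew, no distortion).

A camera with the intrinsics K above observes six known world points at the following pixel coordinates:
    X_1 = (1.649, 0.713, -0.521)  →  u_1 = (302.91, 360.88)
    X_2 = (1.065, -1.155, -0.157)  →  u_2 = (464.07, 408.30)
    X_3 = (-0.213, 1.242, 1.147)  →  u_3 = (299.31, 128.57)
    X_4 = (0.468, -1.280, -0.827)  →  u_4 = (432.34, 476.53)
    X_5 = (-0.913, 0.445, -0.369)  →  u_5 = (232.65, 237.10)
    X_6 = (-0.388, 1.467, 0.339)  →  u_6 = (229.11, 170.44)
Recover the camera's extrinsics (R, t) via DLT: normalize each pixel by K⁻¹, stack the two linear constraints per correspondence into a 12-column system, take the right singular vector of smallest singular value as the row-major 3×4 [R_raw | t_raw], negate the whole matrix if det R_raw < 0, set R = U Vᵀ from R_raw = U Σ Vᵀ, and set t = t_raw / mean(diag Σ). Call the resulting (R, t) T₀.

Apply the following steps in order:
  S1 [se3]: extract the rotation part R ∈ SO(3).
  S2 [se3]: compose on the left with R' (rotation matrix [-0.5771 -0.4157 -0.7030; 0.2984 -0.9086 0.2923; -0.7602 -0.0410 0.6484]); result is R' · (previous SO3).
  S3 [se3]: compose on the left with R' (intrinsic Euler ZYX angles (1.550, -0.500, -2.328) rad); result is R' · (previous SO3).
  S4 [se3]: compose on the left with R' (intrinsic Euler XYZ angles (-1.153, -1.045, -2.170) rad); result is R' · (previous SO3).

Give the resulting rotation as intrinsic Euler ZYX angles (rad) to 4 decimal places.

rotation (euler_zyx) = (-1.0557, 1.1776, 0.1736)

source (pnp_recover): camera pose = R=[0.3152 -0.7583 0.5707; 0.5335 -0.3557 -0.7674; 0.7849 0.5463 0.2924], t=(0.3100, 0.3600, 4.2102)
after S1 (rot_of_se3): [0.3152 -0.7583 0.5707; 0.5335 -0.3557 -0.7674; 0.7849 0.5463 0.2924]
after S2 (compose_so3): [-0.9554 0.2014 -0.2159; -0.1612 0.2567 0.9530; 0.2474 0.9453 -0.2128]
after S3 (compose_so3): [-0.3074 -0.4986 0.8105; -0.8069 0.5880 0.0557; -0.5043 -0.6369 -0.5830]
after S4 (compose_so3): [0.1888 0.9357 0.2979; -0.3335 0.3464 -0.8768; -0.9237 0.0662 0.3774]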